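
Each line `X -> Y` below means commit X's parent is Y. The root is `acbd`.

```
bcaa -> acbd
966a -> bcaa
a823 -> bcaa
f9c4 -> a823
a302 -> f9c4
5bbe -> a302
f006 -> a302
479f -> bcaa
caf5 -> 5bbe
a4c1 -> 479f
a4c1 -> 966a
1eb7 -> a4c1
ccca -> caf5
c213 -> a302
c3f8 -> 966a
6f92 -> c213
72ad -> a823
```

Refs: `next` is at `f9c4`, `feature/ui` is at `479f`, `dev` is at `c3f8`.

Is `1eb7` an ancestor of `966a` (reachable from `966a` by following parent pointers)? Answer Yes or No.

Ancestors of 966a: {966a, acbd, bcaa}.
1eb7 is not in that set, so it is not an ancestor of 966a.

No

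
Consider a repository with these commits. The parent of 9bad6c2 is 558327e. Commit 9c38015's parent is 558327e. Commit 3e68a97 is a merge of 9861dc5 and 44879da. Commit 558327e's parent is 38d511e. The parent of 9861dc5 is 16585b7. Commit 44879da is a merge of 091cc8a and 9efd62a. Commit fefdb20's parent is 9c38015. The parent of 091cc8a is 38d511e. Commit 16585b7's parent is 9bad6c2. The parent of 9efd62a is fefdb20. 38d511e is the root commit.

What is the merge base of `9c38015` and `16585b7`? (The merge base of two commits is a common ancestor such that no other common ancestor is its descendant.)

558327e

Ancestors of 9c38015: {38d511e, 558327e, 9c38015}.
Ancestors of 16585b7: {16585b7, 38d511e, 558327e, 9bad6c2}.
Common ancestors: {38d511e, 558327e}.
Among these, 558327e is not an ancestor of any other common ancestor — it is the merge base.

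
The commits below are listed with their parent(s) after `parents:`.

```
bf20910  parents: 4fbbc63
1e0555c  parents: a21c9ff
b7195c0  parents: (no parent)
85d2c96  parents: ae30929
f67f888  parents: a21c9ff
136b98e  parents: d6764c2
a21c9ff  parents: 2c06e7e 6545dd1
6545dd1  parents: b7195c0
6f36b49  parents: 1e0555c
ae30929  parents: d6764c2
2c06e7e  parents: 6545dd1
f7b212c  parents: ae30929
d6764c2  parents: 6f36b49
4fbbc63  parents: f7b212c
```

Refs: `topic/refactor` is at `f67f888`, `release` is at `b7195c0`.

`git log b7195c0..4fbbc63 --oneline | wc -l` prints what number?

Reachable from 4fbbc63: {1e0555c, 2c06e7e, 4fbbc63, 6545dd1, 6f36b49, a21c9ff, ae30929, b7195c0, d6764c2, f7b212c}.
Reachable from b7195c0: {b7195c0}.
In 4fbbc63's history but not b7195c0's: {1e0555c, 2c06e7e, 4fbbc63, 6545dd1, 6f36b49, a21c9ff, ae30929, d6764c2, f7b212c} — 9 commits.

9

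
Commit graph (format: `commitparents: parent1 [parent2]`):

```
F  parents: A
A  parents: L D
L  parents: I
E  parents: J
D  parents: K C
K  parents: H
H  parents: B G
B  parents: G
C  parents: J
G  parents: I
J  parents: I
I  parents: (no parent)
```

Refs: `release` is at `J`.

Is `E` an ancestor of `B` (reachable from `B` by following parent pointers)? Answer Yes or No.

No

Ancestors of B: {B, G, I}.
E is not in that set, so it is not an ancestor of B.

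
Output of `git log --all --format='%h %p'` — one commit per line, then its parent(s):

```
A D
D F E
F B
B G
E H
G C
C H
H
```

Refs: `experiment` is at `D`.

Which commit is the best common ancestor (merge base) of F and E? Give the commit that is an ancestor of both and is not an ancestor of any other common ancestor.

Ancestors of F: {B, C, F, G, H}.
Ancestors of E: {E, H}.
Common ancestors: {H}.
The only common ancestor is H, so it is the merge base.

H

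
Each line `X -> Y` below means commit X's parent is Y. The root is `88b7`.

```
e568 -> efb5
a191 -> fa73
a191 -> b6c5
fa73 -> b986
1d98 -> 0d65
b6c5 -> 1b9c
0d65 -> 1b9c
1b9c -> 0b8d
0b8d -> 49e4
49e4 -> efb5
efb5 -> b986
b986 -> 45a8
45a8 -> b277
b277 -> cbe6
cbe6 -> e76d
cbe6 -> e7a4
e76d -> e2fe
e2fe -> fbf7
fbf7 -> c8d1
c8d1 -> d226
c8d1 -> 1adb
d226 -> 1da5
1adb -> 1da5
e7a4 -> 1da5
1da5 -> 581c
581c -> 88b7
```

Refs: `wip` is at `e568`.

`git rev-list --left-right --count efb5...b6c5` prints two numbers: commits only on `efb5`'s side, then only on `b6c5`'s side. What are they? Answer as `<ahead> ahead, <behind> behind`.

0 ahead, 4 behind

Reachable from efb5: {1adb, 1da5, 45a8, 581c, 88b7, b277, b986, c8d1, cbe6, d226, e2fe, e76d, e7a4, efb5, fbf7}.
Reachable from b6c5: {0b8d, 1adb, 1b9c, 1da5, 45a8, 49e4, 581c, 88b7, b277, b6c5, b986, c8d1, cbe6, d226, e2fe, e76d, e7a4, efb5, fbf7}.
Only in efb5's history (ahead): {} — 0.
Only in b6c5's history (behind): {0b8d, 1b9c, 49e4, b6c5} — 4.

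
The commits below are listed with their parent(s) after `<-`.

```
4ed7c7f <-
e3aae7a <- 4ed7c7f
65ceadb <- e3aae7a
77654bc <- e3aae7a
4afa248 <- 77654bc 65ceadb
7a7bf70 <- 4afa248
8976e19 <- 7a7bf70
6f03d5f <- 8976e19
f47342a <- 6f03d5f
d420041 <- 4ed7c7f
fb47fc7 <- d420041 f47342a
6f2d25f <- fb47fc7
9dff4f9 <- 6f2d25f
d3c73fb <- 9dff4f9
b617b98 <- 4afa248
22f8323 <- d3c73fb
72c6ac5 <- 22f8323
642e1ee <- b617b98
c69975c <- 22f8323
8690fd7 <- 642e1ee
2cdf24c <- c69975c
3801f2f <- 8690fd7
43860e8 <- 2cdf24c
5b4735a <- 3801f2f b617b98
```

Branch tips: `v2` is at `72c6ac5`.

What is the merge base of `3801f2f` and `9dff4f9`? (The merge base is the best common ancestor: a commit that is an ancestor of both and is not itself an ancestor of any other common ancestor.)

Ancestors of 3801f2f: {3801f2f, 4afa248, 4ed7c7f, 642e1ee, 65ceadb, 77654bc, 8690fd7, b617b98, e3aae7a}.
Ancestors of 9dff4f9: {4afa248, 4ed7c7f, 65ceadb, 6f03d5f, 6f2d25f, 77654bc, 7a7bf70, 8976e19, 9dff4f9, d420041, e3aae7a, f47342a, fb47fc7}.
Common ancestors: {4afa248, 4ed7c7f, 65ceadb, 77654bc, e3aae7a}.
Among these, 4afa248 is not an ancestor of any other common ancestor — it is the merge base.

4afa248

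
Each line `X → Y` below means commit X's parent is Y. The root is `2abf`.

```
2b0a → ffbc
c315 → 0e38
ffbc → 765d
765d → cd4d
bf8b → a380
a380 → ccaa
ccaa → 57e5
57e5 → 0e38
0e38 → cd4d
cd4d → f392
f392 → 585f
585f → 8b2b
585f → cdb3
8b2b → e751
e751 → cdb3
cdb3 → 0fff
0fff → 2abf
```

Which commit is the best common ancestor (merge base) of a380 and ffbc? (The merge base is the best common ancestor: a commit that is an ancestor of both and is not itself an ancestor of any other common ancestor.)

Ancestors of a380: {0e38, 0fff, 2abf, 57e5, 585f, 8b2b, a380, ccaa, cd4d, cdb3, e751, f392}.
Ancestors of ffbc: {0fff, 2abf, 585f, 765d, 8b2b, cd4d, cdb3, e751, f392, ffbc}.
Common ancestors: {0fff, 2abf, 585f, 8b2b, cd4d, cdb3, e751, f392}.
Among these, cd4d is not an ancestor of any other common ancestor — it is the merge base.

cd4d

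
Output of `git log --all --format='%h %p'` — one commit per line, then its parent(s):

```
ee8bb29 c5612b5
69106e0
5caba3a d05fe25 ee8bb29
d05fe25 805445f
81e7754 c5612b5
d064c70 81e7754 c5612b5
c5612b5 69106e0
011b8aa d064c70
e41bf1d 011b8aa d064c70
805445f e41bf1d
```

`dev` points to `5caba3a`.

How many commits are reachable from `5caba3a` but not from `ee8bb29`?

7

Reachable from 5caba3a: {011b8aa, 5caba3a, 69106e0, 805445f, 81e7754, c5612b5, d05fe25, d064c70, e41bf1d, ee8bb29}.
Reachable from ee8bb29: {69106e0, c5612b5, ee8bb29}.
In 5caba3a's history but not ee8bb29's: {011b8aa, 5caba3a, 805445f, 81e7754, d05fe25, d064c70, e41bf1d} — 7 commits.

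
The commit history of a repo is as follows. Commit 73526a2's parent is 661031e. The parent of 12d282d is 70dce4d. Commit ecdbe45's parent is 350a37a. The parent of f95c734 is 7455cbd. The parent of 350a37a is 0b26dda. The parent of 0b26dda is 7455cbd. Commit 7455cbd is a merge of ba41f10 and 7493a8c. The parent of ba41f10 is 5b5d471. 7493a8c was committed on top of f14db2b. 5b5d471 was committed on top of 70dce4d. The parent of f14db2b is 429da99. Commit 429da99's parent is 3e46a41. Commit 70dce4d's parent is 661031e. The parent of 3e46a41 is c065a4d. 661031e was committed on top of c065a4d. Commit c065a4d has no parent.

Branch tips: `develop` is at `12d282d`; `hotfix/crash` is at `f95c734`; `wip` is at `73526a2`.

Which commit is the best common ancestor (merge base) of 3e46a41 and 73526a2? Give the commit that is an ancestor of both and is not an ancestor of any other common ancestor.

c065a4d

Ancestors of 3e46a41: {3e46a41, c065a4d}.
Ancestors of 73526a2: {661031e, 73526a2, c065a4d}.
Common ancestors: {c065a4d}.
The only common ancestor is c065a4d, so it is the merge base.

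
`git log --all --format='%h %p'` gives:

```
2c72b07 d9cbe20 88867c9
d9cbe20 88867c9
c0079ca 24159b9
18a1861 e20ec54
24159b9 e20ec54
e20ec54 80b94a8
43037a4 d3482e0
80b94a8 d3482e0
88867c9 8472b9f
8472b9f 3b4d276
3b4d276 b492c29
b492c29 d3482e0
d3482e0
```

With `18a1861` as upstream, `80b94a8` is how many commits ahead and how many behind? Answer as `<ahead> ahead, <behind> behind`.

Reachable from 80b94a8: {80b94a8, d3482e0}.
Reachable from 18a1861: {18a1861, 80b94a8, d3482e0, e20ec54}.
Only in 80b94a8's history (ahead): {} — 0.
Only in 18a1861's history (behind): {18a1861, e20ec54} — 2.

0 ahead, 2 behind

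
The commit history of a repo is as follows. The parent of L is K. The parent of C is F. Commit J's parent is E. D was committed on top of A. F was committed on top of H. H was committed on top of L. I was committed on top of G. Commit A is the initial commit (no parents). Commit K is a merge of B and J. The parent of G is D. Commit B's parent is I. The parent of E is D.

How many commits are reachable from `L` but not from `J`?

5

Reachable from L: {A, B, D, E, G, I, J, K, L}.
Reachable from J: {A, D, E, J}.
In L's history but not J's: {B, G, I, K, L} — 5 commits.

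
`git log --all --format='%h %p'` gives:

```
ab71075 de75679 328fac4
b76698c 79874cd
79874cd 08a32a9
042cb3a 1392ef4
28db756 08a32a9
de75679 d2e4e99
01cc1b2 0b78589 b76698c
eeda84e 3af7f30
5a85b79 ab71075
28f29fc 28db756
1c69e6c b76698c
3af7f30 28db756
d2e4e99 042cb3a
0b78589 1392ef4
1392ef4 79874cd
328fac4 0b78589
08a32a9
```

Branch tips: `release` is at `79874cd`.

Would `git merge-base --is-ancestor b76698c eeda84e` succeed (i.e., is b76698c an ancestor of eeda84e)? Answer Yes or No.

Ancestors of eeda84e: {08a32a9, 28db756, 3af7f30, eeda84e}.
b76698c is not in that set, so it is not an ancestor of eeda84e.

No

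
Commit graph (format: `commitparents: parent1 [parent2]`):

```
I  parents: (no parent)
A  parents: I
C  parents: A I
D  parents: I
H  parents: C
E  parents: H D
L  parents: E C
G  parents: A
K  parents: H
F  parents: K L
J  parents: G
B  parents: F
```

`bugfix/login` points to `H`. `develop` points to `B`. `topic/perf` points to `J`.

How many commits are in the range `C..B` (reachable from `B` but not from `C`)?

Reachable from B: {A, B, C, D, E, F, H, I, K, L}.
Reachable from C: {A, C, I}.
In B's history but not C's: {B, D, E, F, H, K, L} — 7 commits.

7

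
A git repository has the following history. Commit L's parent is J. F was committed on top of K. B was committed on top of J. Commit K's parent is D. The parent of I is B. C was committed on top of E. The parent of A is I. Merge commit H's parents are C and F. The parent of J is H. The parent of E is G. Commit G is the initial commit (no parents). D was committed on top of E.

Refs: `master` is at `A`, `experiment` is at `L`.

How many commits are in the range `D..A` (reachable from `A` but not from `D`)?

8

Reachable from A: {A, B, C, D, E, F, G, H, I, J, K}.
Reachable from D: {D, E, G}.
In A's history but not D's: {A, B, C, F, H, I, J, K} — 8 commits.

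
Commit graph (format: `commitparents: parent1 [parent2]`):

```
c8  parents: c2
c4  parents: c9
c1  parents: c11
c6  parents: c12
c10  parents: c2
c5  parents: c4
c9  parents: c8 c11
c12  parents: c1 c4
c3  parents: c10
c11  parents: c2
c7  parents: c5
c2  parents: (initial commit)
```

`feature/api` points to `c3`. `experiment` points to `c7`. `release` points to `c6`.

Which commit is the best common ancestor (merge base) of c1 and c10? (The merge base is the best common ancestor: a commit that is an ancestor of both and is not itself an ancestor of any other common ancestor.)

Ancestors of c1: {c1, c11, c2}.
Ancestors of c10: {c10, c2}.
Common ancestors: {c2}.
The only common ancestor is c2, so it is the merge base.

c2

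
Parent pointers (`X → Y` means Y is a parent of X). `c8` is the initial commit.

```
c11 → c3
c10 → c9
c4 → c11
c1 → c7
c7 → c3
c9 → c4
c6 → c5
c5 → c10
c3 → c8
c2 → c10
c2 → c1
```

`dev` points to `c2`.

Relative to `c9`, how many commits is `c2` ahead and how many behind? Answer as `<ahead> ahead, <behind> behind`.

Reachable from c2: {c1, c10, c11, c2, c3, c4, c7, c8, c9}.
Reachable from c9: {c11, c3, c4, c8, c9}.
Only in c2's history (ahead): {c1, c10, c2, c7} — 4.
Only in c9's history (behind): {} — 0.

4 ahead, 0 behind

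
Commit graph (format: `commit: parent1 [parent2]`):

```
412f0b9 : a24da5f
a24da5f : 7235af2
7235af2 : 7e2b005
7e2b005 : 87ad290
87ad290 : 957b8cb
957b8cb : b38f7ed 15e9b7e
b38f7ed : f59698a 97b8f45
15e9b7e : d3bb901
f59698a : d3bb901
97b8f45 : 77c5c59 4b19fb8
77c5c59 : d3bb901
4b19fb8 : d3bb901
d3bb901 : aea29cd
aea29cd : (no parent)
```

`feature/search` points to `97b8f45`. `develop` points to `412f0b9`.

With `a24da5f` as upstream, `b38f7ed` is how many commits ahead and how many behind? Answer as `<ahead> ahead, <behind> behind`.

0 ahead, 6 behind

Reachable from b38f7ed: {4b19fb8, 77c5c59, 97b8f45, aea29cd, b38f7ed, d3bb901, f59698a}.
Reachable from a24da5f: {15e9b7e, 4b19fb8, 7235af2, 77c5c59, 7e2b005, 87ad290, 957b8cb, 97b8f45, a24da5f, aea29cd, b38f7ed, d3bb901, f59698a}.
Only in b38f7ed's history (ahead): {} — 0.
Only in a24da5f's history (behind): {15e9b7e, 7235af2, 7e2b005, 87ad290, 957b8cb, a24da5f} — 6.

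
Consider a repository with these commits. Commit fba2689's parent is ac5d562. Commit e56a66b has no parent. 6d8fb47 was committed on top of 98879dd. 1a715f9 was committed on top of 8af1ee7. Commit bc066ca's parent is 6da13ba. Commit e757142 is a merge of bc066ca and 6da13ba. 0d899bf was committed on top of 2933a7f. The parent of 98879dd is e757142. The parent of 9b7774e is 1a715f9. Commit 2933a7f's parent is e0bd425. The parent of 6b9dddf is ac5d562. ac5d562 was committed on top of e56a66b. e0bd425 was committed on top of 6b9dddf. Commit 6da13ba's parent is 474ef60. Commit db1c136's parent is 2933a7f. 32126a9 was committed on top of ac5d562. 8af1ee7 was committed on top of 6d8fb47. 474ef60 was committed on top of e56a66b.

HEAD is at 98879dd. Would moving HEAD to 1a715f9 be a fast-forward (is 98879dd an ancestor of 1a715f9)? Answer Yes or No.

A fast-forward from 98879dd to 1a715f9 is possible iff 98879dd is an ancestor of 1a715f9.
Ancestors of 1a715f9: {1a715f9, 474ef60, 6d8fb47, 6da13ba, 8af1ee7, 98879dd, bc066ca, e56a66b, e757142}.
98879dd is among them, so fast-forward is possible.

Yes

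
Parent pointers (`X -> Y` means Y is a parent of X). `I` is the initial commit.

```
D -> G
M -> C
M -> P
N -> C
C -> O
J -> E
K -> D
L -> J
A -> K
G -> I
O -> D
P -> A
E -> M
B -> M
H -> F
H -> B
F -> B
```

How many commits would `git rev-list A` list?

Walking parent pointers from A: reachable set = {A, D, G, I, K}.
That is 5 commits.

5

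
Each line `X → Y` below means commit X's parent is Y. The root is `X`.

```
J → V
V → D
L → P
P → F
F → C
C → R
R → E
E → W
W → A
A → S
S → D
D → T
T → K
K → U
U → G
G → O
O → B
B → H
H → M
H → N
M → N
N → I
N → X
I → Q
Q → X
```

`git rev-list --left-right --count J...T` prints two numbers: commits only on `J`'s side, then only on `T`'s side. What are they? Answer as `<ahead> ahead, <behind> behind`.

3 ahead, 0 behind

Reachable from J: {B, D, G, H, I, J, K, M, N, O, Q, T, U, V, X}.
Reachable from T: {B, G, H, I, K, M, N, O, Q, T, U, X}.
Only in J's history (ahead): {D, J, V} — 3.
Only in T's history (behind): {} — 0.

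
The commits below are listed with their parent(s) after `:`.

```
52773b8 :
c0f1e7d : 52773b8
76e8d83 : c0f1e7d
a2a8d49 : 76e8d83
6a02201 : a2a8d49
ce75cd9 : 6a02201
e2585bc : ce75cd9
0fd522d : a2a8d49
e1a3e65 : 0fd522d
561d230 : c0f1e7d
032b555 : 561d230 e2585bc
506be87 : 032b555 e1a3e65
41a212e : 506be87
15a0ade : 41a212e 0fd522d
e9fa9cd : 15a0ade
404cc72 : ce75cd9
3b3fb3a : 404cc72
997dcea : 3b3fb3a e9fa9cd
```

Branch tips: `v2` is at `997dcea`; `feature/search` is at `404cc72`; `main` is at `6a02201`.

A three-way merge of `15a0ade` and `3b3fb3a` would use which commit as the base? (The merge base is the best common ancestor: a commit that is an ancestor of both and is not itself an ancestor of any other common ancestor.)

Ancestors of 15a0ade: {032b555, 0fd522d, 15a0ade, 41a212e, 506be87, 52773b8, 561d230, 6a02201, 76e8d83, a2a8d49, c0f1e7d, ce75cd9, e1a3e65, e2585bc}.
Ancestors of 3b3fb3a: {3b3fb3a, 404cc72, 52773b8, 6a02201, 76e8d83, a2a8d49, c0f1e7d, ce75cd9}.
Common ancestors: {52773b8, 6a02201, 76e8d83, a2a8d49, c0f1e7d, ce75cd9}.
Among these, ce75cd9 is not an ancestor of any other common ancestor — it is the merge base.

ce75cd9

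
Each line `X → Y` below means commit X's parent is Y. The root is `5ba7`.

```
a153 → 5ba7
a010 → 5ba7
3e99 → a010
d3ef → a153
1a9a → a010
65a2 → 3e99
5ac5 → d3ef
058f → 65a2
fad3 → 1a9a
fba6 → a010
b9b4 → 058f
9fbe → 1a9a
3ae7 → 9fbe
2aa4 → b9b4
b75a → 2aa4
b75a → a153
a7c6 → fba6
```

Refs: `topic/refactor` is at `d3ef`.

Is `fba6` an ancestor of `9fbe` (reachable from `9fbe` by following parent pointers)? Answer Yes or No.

No

Ancestors of 9fbe: {1a9a, 5ba7, 9fbe, a010}.
fba6 is not in that set, so it is not an ancestor of 9fbe.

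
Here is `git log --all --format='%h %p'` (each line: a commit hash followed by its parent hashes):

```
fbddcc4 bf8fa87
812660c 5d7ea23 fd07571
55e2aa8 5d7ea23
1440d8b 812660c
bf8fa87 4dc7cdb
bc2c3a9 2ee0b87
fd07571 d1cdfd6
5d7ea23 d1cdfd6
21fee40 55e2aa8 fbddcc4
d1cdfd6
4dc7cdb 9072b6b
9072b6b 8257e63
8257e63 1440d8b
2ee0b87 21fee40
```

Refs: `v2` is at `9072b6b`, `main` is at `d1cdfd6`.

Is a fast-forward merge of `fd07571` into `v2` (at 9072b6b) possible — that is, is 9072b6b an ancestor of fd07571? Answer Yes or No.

A fast-forward from 9072b6b to fd07571 is possible iff 9072b6b is an ancestor of fd07571.
Ancestors of fd07571: {d1cdfd6, fd07571}.
9072b6b is not among them, so fast-forward is not possible.

No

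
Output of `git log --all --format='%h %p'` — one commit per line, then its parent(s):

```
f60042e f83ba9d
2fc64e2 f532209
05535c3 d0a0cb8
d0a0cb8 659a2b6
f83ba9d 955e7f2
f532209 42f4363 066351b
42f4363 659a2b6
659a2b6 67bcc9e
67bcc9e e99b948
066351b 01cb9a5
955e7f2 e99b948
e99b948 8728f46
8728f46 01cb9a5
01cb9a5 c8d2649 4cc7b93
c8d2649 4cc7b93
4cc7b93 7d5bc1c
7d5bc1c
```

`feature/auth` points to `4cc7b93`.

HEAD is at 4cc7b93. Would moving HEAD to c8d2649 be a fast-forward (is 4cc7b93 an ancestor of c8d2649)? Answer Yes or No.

A fast-forward from 4cc7b93 to c8d2649 is possible iff 4cc7b93 is an ancestor of c8d2649.
Ancestors of c8d2649: {4cc7b93, 7d5bc1c, c8d2649}.
4cc7b93 is among them, so fast-forward is possible.

Yes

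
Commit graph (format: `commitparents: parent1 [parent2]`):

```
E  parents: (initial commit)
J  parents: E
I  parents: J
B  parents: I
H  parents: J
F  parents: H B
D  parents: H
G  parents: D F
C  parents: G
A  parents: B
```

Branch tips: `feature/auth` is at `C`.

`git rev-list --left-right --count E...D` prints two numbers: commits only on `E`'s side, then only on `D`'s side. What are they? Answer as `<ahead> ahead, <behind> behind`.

0 ahead, 3 behind

Reachable from E: {E}.
Reachable from D: {D, E, H, J}.
Only in E's history (ahead): {} — 0.
Only in D's history (behind): {D, H, J} — 3.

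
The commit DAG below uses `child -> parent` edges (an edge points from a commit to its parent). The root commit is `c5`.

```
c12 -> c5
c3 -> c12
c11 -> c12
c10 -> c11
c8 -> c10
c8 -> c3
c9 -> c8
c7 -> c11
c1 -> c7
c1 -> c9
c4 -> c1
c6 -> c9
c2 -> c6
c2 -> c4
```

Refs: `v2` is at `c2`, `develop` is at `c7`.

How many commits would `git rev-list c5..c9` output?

Reachable from c9: {c10, c11, c12, c3, c5, c8, c9}.
Reachable from c5: {c5}.
In c9's history but not c5's: {c10, c11, c12, c3, c8, c9} — 6 commits.

6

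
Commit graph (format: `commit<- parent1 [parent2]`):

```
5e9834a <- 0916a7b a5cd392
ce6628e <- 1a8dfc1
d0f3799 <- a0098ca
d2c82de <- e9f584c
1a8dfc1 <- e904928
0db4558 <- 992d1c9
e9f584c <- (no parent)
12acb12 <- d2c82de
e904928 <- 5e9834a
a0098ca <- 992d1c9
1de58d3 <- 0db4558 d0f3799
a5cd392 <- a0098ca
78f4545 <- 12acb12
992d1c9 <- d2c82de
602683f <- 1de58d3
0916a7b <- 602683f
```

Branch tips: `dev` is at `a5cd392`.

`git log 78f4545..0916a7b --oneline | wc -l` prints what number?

7

Reachable from 0916a7b: {0916a7b, 0db4558, 1de58d3, 602683f, 992d1c9, a0098ca, d0f3799, d2c82de, e9f584c}.
Reachable from 78f4545: {12acb12, 78f4545, d2c82de, e9f584c}.
In 0916a7b's history but not 78f4545's: {0916a7b, 0db4558, 1de58d3, 602683f, 992d1c9, a0098ca, d0f3799} — 7 commits.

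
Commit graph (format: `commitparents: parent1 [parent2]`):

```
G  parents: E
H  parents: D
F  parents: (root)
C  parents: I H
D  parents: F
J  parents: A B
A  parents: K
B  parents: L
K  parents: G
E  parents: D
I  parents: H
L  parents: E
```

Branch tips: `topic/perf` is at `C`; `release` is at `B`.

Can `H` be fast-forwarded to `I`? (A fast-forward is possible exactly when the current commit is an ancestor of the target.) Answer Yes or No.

Yes

A fast-forward from H to I is possible iff H is an ancestor of I.
Ancestors of I: {D, F, H, I}.
H is among them, so fast-forward is possible.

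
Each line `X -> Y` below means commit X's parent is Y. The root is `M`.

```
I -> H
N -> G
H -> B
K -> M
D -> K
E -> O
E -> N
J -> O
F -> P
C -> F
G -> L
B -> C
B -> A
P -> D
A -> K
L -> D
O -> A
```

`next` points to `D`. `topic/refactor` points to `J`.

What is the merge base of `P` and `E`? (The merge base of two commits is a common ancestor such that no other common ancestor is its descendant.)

D

Ancestors of P: {D, K, M, P}.
Ancestors of E: {A, D, E, G, K, L, M, N, O}.
Common ancestors: {D, K, M}.
Among these, D is not an ancestor of any other common ancestor — it is the merge base.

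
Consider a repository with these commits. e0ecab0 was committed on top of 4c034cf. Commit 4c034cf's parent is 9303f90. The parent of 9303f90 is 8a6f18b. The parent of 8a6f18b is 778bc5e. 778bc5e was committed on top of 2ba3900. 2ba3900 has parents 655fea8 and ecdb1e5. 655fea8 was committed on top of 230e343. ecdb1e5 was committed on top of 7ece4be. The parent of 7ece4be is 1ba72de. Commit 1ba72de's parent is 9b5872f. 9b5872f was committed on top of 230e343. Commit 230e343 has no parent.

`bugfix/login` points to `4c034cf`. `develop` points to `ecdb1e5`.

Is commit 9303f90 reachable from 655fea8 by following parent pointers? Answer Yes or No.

No

Ancestors of 655fea8: {230e343, 655fea8}.
9303f90 is not in that set, so it is not an ancestor of 655fea8.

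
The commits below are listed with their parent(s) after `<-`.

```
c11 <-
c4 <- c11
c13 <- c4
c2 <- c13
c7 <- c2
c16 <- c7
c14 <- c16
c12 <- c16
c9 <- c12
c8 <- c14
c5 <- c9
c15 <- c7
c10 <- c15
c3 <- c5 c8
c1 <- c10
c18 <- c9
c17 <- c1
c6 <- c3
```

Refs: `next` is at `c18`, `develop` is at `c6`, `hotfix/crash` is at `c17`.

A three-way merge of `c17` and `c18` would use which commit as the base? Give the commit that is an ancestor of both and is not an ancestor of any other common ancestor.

Ancestors of c17: {c1, c10, c11, c13, c15, c17, c2, c4, c7}.
Ancestors of c18: {c11, c12, c13, c16, c18, c2, c4, c7, c9}.
Common ancestors: {c11, c13, c2, c4, c7}.
Among these, c7 is not an ancestor of any other common ancestor — it is the merge base.

c7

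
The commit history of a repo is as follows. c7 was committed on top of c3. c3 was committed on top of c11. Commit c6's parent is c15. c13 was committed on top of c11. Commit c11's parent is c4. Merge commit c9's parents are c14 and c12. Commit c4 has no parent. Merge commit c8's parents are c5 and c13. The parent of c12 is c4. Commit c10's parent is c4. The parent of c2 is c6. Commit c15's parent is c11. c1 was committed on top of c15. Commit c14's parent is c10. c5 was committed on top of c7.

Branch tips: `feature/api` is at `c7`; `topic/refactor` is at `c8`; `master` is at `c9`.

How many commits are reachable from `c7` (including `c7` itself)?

4

Walking parent pointers from c7: reachable set = {c11, c3, c4, c7}.
That is 4 commits.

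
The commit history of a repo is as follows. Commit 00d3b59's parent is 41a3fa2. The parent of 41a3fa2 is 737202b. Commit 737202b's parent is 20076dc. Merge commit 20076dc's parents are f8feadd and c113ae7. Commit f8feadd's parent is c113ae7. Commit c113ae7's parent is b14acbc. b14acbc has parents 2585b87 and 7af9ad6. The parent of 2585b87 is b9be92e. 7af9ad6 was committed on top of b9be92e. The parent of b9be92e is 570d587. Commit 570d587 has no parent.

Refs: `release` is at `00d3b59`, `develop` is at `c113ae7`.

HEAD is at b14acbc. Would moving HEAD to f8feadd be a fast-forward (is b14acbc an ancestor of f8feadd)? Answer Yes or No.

A fast-forward from b14acbc to f8feadd is possible iff b14acbc is an ancestor of f8feadd.
Ancestors of f8feadd: {2585b87, 570d587, 7af9ad6, b14acbc, b9be92e, c113ae7, f8feadd}.
b14acbc is among them, so fast-forward is possible.

Yes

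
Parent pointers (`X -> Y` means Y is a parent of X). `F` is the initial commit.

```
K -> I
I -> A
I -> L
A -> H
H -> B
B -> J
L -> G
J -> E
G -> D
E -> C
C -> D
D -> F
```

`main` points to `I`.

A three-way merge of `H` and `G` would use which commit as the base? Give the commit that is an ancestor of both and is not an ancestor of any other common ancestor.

D

Ancestors of H: {B, C, D, E, F, H, J}.
Ancestors of G: {D, F, G}.
Common ancestors: {D, F}.
Among these, D is not an ancestor of any other common ancestor — it is the merge base.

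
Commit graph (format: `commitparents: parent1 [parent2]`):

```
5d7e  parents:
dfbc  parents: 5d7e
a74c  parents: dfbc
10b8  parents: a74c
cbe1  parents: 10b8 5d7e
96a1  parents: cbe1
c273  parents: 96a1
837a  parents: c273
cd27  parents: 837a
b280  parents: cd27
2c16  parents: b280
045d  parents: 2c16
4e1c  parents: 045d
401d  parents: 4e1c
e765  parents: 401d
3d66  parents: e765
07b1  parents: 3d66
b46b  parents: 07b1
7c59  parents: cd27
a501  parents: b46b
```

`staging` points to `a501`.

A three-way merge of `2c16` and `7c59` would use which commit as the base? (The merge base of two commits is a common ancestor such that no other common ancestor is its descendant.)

cd27

Ancestors of 2c16: {10b8, 2c16, 5d7e, 837a, 96a1, a74c, b280, c273, cbe1, cd27, dfbc}.
Ancestors of 7c59: {10b8, 5d7e, 7c59, 837a, 96a1, a74c, c273, cbe1, cd27, dfbc}.
Common ancestors: {10b8, 5d7e, 837a, 96a1, a74c, c273, cbe1, cd27, dfbc}.
Among these, cd27 is not an ancestor of any other common ancestor — it is the merge base.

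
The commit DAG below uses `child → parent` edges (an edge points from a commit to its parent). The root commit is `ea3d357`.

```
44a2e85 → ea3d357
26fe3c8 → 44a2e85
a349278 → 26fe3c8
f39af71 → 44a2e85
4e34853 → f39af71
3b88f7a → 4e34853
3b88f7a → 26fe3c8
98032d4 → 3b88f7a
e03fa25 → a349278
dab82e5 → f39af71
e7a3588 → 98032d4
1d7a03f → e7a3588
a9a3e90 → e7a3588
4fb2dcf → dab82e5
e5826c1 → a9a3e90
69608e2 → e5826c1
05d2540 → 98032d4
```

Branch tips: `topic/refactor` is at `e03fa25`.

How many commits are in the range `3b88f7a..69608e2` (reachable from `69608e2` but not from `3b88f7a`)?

Reachable from 69608e2: {26fe3c8, 3b88f7a, 44a2e85, 4e34853, 69608e2, 98032d4, a9a3e90, e5826c1, e7a3588, ea3d357, f39af71}.
Reachable from 3b88f7a: {26fe3c8, 3b88f7a, 44a2e85, 4e34853, ea3d357, f39af71}.
In 69608e2's history but not 3b88f7a's: {69608e2, 98032d4, a9a3e90, e5826c1, e7a3588} — 5 commits.

5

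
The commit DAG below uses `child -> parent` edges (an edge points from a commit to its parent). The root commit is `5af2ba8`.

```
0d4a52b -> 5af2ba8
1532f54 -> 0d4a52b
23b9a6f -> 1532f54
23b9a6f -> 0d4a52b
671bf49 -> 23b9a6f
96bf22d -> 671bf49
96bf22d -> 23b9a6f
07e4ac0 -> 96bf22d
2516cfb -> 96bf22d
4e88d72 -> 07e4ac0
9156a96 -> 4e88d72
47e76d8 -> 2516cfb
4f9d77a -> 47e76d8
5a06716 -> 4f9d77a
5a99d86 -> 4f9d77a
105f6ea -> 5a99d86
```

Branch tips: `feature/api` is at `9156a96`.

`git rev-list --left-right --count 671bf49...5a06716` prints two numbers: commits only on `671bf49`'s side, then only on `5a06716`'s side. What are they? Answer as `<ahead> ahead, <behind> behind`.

0 ahead, 5 behind

Reachable from 671bf49: {0d4a52b, 1532f54, 23b9a6f, 5af2ba8, 671bf49}.
Reachable from 5a06716: {0d4a52b, 1532f54, 23b9a6f, 2516cfb, 47e76d8, 4f9d77a, 5a06716, 5af2ba8, 671bf49, 96bf22d}.
Only in 671bf49's history (ahead): {} — 0.
Only in 5a06716's history (behind): {2516cfb, 47e76d8, 4f9d77a, 5a06716, 96bf22d} — 5.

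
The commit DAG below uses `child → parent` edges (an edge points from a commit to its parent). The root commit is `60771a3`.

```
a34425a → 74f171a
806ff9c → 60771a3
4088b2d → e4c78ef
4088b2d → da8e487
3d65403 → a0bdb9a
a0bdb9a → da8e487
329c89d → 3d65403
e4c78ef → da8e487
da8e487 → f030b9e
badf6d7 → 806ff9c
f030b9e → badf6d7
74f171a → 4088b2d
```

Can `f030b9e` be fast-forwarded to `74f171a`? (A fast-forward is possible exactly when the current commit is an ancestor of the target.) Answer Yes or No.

A fast-forward from f030b9e to 74f171a is possible iff f030b9e is an ancestor of 74f171a.
Ancestors of 74f171a: {4088b2d, 60771a3, 74f171a, 806ff9c, badf6d7, da8e487, e4c78ef, f030b9e}.
f030b9e is among them, so fast-forward is possible.

Yes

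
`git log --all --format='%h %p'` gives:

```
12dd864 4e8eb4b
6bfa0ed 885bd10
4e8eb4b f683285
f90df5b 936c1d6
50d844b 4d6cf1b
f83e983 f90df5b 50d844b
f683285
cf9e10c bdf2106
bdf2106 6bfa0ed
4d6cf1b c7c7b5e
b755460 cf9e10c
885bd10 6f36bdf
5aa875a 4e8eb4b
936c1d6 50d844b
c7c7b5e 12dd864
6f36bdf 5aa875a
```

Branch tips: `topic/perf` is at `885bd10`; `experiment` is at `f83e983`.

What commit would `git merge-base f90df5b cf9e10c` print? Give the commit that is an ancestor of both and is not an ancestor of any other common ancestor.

4e8eb4b

Ancestors of f90df5b: {12dd864, 4d6cf1b, 4e8eb4b, 50d844b, 936c1d6, c7c7b5e, f683285, f90df5b}.
Ancestors of cf9e10c: {4e8eb4b, 5aa875a, 6bfa0ed, 6f36bdf, 885bd10, bdf2106, cf9e10c, f683285}.
Common ancestors: {4e8eb4b, f683285}.
Among these, 4e8eb4b is not an ancestor of any other common ancestor — it is the merge base.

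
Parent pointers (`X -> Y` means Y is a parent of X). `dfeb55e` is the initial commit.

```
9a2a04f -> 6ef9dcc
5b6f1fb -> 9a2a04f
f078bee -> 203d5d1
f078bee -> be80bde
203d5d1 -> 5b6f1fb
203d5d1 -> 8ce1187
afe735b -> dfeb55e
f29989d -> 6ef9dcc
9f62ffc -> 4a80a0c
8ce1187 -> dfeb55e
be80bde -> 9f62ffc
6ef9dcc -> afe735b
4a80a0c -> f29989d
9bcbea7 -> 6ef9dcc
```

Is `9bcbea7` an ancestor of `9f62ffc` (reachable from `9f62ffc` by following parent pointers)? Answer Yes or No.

Ancestors of 9f62ffc: {4a80a0c, 6ef9dcc, 9f62ffc, afe735b, dfeb55e, f29989d}.
9bcbea7 is not in that set, so it is not an ancestor of 9f62ffc.

No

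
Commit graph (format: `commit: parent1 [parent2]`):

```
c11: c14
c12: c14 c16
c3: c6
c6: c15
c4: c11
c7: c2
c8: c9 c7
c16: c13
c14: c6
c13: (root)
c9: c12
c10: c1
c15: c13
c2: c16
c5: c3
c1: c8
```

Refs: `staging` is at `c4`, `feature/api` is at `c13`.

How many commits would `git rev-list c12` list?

6

Walking parent pointers from c12: reachable set = {c12, c13, c14, c15, c16, c6}.
That is 6 commits.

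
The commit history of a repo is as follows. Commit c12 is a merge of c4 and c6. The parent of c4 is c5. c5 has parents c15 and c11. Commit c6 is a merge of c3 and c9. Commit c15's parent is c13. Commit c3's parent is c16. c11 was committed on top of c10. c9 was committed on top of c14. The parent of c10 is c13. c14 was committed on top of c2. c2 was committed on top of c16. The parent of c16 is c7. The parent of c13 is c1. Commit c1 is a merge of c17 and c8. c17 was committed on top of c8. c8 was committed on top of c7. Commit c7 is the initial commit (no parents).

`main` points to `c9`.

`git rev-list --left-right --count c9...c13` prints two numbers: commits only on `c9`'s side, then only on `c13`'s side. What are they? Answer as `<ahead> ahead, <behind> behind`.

4 ahead, 4 behind

Reachable from c9: {c14, c16, c2, c7, c9}.
Reachable from c13: {c1, c13, c17, c7, c8}.
Only in c9's history (ahead): {c14, c16, c2, c9} — 4.
Only in c13's history (behind): {c1, c13, c17, c8} — 4.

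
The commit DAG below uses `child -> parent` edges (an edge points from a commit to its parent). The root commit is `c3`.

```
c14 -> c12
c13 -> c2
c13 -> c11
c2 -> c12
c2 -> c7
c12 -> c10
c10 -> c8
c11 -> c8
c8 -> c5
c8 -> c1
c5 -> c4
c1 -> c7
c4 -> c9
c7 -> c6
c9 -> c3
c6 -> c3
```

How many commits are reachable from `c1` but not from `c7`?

Reachable from c1: {c1, c3, c6, c7}.
Reachable from c7: {c3, c6, c7}.
In c1's history but not c7's: {c1} — 1 commit.

1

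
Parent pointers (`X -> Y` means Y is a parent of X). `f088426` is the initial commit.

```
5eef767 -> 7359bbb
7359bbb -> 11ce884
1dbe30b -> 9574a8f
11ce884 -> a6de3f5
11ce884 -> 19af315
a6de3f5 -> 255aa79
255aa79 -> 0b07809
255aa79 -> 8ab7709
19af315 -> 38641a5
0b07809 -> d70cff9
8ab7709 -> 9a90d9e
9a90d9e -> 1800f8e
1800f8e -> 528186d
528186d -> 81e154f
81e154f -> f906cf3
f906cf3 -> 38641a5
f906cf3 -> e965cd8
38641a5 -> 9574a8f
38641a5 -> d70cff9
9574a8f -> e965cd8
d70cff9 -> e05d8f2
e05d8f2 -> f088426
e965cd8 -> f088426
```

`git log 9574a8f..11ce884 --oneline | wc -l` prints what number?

14

Reachable from 11ce884: {0b07809, 11ce884, 1800f8e, 19af315, 255aa79, 38641a5, 528186d, 81e154f, 8ab7709, 9574a8f, 9a90d9e, a6de3f5, d70cff9, e05d8f2, e965cd8, f088426, f906cf3}.
Reachable from 9574a8f: {9574a8f, e965cd8, f088426}.
In 11ce884's history but not 9574a8f's: {0b07809, 11ce884, 1800f8e, 19af315, 255aa79, 38641a5, 528186d, 81e154f, 8ab7709, 9a90d9e, a6de3f5, d70cff9, e05d8f2, f906cf3} — 14 commits.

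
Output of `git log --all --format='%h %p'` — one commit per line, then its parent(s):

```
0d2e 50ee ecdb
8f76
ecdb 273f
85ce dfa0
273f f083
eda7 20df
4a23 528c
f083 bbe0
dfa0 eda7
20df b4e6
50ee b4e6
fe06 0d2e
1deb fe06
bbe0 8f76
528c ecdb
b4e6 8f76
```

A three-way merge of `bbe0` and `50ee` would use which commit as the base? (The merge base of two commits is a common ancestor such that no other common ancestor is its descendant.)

Ancestors of bbe0: {8f76, bbe0}.
Ancestors of 50ee: {50ee, 8f76, b4e6}.
Common ancestors: {8f76}.
The only common ancestor is 8f76, so it is the merge base.

8f76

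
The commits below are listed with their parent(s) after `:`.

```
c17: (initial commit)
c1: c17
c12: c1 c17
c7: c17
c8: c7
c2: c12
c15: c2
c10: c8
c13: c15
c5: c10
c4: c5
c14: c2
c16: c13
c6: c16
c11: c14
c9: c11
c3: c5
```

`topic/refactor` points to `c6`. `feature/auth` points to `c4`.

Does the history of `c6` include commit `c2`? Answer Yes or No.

Ancestors of c6 (commits reachable by following parents): {c1, c12, c13, c15, c16, c17, c2, c6}.
c2 is in that set, so it is an ancestor of c6.

Yes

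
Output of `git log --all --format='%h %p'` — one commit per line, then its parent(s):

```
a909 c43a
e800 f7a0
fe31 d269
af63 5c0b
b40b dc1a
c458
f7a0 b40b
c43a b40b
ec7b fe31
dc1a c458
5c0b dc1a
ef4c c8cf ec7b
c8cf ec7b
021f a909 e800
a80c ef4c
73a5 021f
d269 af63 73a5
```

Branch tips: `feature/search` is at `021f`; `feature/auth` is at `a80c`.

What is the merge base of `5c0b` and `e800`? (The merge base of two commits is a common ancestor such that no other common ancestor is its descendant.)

dc1a

Ancestors of 5c0b: {5c0b, c458, dc1a}.
Ancestors of e800: {b40b, c458, dc1a, e800, f7a0}.
Common ancestors: {c458, dc1a}.
Among these, dc1a is not an ancestor of any other common ancestor — it is the merge base.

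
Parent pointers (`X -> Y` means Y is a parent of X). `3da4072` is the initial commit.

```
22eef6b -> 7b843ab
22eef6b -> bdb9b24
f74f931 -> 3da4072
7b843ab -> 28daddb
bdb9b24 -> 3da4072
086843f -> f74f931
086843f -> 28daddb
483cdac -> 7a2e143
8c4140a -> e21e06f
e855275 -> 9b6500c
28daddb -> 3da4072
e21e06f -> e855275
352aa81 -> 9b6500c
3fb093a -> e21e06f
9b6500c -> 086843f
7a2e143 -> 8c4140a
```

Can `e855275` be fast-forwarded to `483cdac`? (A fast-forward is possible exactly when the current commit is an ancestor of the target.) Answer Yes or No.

A fast-forward from e855275 to 483cdac is possible iff e855275 is an ancestor of 483cdac.
Ancestors of 483cdac: {086843f, 28daddb, 3da4072, 483cdac, 7a2e143, 8c4140a, 9b6500c, e21e06f, e855275, f74f931}.
e855275 is among them, so fast-forward is possible.

Yes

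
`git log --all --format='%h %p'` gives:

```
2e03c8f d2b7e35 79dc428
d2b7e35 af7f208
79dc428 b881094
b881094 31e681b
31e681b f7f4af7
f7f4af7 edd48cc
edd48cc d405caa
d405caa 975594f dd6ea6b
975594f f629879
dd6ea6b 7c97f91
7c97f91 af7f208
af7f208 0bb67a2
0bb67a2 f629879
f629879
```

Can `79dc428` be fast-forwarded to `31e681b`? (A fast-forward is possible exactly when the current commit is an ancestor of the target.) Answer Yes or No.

A fast-forward from 79dc428 to 31e681b is possible iff 79dc428 is an ancestor of 31e681b.
Ancestors of 31e681b: {0bb67a2, 31e681b, 7c97f91, 975594f, af7f208, d405caa, dd6ea6b, edd48cc, f629879, f7f4af7}.
79dc428 is not among them, so fast-forward is not possible.

No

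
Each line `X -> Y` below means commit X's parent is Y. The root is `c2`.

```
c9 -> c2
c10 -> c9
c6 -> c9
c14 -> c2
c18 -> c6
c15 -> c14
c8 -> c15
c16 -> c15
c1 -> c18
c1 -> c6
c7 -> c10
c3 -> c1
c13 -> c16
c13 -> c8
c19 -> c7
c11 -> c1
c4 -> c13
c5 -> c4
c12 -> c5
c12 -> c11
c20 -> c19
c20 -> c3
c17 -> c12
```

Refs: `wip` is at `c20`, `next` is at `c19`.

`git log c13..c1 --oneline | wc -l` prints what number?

4

Reachable from c1: {c1, c18, c2, c6, c9}.
Reachable from c13: {c13, c14, c15, c16, c2, c8}.
In c1's history but not c13's: {c1, c18, c6, c9} — 4 commits.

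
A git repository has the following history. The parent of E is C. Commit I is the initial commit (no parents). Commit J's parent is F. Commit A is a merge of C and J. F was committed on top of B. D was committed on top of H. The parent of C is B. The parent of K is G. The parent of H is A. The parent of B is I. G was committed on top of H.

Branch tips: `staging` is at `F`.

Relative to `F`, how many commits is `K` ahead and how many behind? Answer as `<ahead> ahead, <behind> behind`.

Reachable from K: {A, B, C, F, G, H, I, J, K}.
Reachable from F: {B, F, I}.
Only in K's history (ahead): {A, C, G, H, J, K} — 6.
Only in F's history (behind): {} — 0.

6 ahead, 0 behind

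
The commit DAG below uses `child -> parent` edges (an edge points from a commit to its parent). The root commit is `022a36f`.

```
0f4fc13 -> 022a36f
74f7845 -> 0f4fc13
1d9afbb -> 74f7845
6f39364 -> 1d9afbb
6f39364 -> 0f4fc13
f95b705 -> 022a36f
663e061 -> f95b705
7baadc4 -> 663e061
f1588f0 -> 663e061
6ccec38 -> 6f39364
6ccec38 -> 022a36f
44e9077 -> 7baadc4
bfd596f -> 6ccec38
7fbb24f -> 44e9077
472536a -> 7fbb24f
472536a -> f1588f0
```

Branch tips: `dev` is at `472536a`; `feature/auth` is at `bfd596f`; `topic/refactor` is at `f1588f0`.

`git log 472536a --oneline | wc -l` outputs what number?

8

Walking parent pointers from 472536a: reachable set = {022a36f, 44e9077, 472536a, 663e061, 7baadc4, 7fbb24f, f1588f0, f95b705}.
That is 8 commits.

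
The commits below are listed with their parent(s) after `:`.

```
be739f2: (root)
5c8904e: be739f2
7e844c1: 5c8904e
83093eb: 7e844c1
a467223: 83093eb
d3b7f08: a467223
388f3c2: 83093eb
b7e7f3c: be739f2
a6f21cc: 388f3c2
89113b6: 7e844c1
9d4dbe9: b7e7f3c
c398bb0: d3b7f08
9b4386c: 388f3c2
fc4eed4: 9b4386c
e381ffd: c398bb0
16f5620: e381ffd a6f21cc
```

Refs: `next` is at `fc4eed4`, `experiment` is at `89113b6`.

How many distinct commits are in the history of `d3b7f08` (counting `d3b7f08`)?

Walking parent pointers from d3b7f08: reachable set = {5c8904e, 7e844c1, 83093eb, a467223, be739f2, d3b7f08}.
That is 6 commits.

6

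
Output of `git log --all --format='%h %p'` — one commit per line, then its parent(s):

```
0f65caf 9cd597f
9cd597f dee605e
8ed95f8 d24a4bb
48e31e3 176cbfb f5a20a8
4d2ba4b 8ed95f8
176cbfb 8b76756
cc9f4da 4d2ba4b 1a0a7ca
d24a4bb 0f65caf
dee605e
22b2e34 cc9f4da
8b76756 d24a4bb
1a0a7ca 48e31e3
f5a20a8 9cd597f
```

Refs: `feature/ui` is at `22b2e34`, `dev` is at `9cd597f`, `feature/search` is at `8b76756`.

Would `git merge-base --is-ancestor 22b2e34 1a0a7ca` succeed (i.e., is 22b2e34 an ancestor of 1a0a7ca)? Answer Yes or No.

Ancestors of 1a0a7ca: {0f65caf, 176cbfb, 1a0a7ca, 48e31e3, 8b76756, 9cd597f, d24a4bb, dee605e, f5a20a8}.
22b2e34 is not in that set, so it is not an ancestor of 1a0a7ca.

No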